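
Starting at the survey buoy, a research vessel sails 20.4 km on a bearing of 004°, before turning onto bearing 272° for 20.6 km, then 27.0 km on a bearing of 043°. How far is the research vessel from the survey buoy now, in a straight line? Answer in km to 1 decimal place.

Leg 1 (004°, 20.4 km): east 20.4 sin 4° = 1.42, north 20.4 cos 4° = 20.35
Leg 2 (272°, 20.6 km): east 20.6 sin 272° = -20.59, north 20.6 cos 272° = 0.72
Leg 3 (043°, 27.0 km): east 27.0 sin 43° = 18.41, north 27.0 cos 43° = 19.75
Net: -0.75 east, 40.82 north. Distance = √((-0.75)² + (40.82)²) = 40.823 km.

40.8 km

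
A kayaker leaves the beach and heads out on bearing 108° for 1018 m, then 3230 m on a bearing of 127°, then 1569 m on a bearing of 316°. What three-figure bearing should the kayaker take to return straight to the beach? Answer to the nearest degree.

Leg 1 (108°, 1018 m): east 1018 sin 108° = 968.18, north 1018 cos 108° = -314.58
Leg 2 (127°, 3230 m): east 3230 sin 127° = 2579.59, north 3230 cos 127° = -1943.86
Leg 3 (316°, 1569 m): east 1569 sin 316° = -1089.92, north 1569 cos 316° = 1128.64
Net displacement: 2457.85 east, -1129.80 north. Direction back to start is (-2457.85, 1129.80): bearing = atan2(-2457.85, 1129.80) mod 360° = 294.69° ≈ 295°.

295°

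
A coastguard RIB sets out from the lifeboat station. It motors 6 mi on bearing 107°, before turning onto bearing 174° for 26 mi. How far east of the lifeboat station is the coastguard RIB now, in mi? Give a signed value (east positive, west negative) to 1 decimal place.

8.5 mi

Leg 1 (107°, 6 mi): east 6 sin 107° = 5.74, north 6 cos 107° = -1.75
Leg 2 (174°, 26 mi): east 26 sin 174° = 2.72, north 26 cos 174° = -25.86
Net east component: 8.46 mi.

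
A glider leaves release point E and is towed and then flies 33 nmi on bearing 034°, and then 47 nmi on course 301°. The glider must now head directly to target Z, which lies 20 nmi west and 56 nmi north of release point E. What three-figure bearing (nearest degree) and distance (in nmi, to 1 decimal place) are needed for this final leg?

Leg 1 (034°, 33 nmi): east 33 sin 34° = 18.45, north 33 cos 34° = 27.36
Leg 2 (301°, 47 nmi): east 47 sin 301° = -40.29, north 47 cos 301° = 24.21
Current position: (-21.83, 51.57). Target: (-20, 56). Remaining: Δeast = 1.83, Δnorth = 4.43.
Bearing = atan2(1.83, 4.43) mod 360° = 22.46°; distance = √((1.83)² + (4.43)²) = 4.799 nmi.

022°, 4.8 nmi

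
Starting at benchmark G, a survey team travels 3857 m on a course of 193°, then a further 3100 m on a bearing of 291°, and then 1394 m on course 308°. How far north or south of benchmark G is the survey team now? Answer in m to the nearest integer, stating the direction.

Leg 1 (193°, 3857 m): east 3857 sin 193° = -867.64, north 3857 cos 193° = -3758.15
Leg 2 (291°, 3100 m): east 3100 sin 291° = -2894.10, north 3100 cos 291° = 1110.94
Leg 3 (308°, 1394 m): east 1394 sin 308° = -1098.49, north 1394 cos 308° = 858.23
Net north component: -1788.97 m.

1789 m south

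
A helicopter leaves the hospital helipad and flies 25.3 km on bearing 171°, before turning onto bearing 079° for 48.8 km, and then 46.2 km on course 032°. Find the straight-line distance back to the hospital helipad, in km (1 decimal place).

79.9 km

Leg 1 (171°, 25.3 km): east 25.3 sin 171° = 3.96, north 25.3 cos 171° = -24.99
Leg 2 (079°, 48.8 km): east 48.8 sin 79° = 47.90, north 48.8 cos 79° = 9.31
Leg 3 (032°, 46.2 km): east 46.2 sin 32° = 24.48, north 46.2 cos 32° = 39.18
Net: 76.34 east, 23.50 north. Distance = √((76.34)² + (23.50)²) = 79.879 km.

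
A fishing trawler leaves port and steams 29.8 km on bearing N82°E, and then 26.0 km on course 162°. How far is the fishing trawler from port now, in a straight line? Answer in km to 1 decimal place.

Leg 1 (N82°E, 29.8 km): east 29.8 sin 82° = 29.51, north 29.8 cos 82° = 4.15
Leg 2 (162°, 26.0 km): east 26.0 sin 162° = 8.03, north 26.0 cos 162° = -24.73
Net: 37.54 east, -20.58 north. Distance = √((37.54)² + (-20.58)²) = 42.815 km.

42.8 km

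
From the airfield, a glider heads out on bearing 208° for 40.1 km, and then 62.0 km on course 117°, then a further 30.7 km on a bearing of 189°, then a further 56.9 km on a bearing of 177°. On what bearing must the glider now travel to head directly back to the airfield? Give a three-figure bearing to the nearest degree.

347°

Leg 1 (208°, 40.1 km): east 40.1 sin 208° = -18.83, north 40.1 cos 208° = -35.41
Leg 2 (117°, 62.0 km): east 62.0 sin 117° = 55.24, north 62.0 cos 117° = -28.15
Leg 3 (189°, 30.7 km): east 30.7 sin 189° = -4.80, north 30.7 cos 189° = -30.32
Leg 4 (177°, 56.9 km): east 56.9 sin 177° = 2.98, north 56.9 cos 177° = -56.82
Net displacement: 34.59 east, -150.70 north. Direction back to start is (-34.59, 150.70): bearing = atan2(-34.59, 150.70) mod 360° = 347.07° ≈ 347°.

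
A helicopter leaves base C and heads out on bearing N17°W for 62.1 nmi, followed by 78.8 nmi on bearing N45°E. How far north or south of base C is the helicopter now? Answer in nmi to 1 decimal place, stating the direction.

115.1 nmi north

Leg 1 (N17°W, 62.1 nmi): east 62.1 sin 343° = -18.16, north 62.1 cos 343° = 59.39
Leg 2 (N45°E, 78.8 nmi): east 78.8 sin 45° = 55.72, north 78.8 cos 45° = 55.72
Net north component: 115.11 nmi.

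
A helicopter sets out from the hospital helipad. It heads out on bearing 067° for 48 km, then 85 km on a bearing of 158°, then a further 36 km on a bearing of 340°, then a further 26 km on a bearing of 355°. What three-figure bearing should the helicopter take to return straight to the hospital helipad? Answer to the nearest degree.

Leg 1 (067°, 48 km): east 48 sin 67° = 44.18, north 48 cos 67° = 18.76
Leg 2 (158°, 85 km): east 85 sin 158° = 31.84, north 85 cos 158° = -78.81
Leg 3 (340°, 36 km): east 36 sin 340° = -12.31, north 36 cos 340° = 33.83
Leg 4 (355°, 26 km): east 26 sin 355° = -2.27, north 26 cos 355° = 25.90
Net displacement: 61.45 east, -0.33 north. Direction back to start is (-61.45, 0.33): bearing = atan2(-61.45, 0.33) mod 360° = 270.30° ≈ 270°.

270°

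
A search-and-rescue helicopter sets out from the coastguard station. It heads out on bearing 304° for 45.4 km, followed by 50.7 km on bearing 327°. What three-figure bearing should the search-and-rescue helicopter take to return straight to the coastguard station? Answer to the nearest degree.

136°

Leg 1 (304°, 45.4 km): east 45.4 sin 304° = -37.64, north 45.4 cos 304° = 25.39
Leg 2 (327°, 50.7 km): east 50.7 sin 327° = -27.61, north 50.7 cos 327° = 42.52
Net displacement: -65.25 east, 67.91 north. Direction back to start is (65.25, -67.91): bearing = atan2(65.25, -67.91) mod 360° = 136.14° ≈ 136°.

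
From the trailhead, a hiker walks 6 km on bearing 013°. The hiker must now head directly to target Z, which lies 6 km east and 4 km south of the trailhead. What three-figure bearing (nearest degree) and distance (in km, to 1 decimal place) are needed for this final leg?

155°, 10.9 km

Leg 1 (013°, 6 km): east 6 sin 13° = 1.35, north 6 cos 13° = 5.85
Current position: (1.35, 5.85). Target: (6, -4). Remaining: Δeast = 4.65, Δnorth = -9.85.
Bearing = atan2(4.65, -9.85) mod 360° = 154.72°; distance = √((4.65)² + (-9.85)²) = 10.889 km.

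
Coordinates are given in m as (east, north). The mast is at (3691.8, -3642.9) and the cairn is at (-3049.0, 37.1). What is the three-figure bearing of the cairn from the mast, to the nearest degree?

299°

Δeast = -3049.0 − 3691.8 = -6740.80; Δnorth = 37.1 − -3642.9 = 3680.00.
Bearing = atan2(Δeast, Δnorth) mod 360° = 298.63° ≈ 299°.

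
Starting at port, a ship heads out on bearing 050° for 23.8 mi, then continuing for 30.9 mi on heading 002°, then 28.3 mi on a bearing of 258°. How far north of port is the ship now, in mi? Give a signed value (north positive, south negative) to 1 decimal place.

Leg 1 (050°, 23.8 mi): east 23.8 sin 50° = 18.23, north 23.8 cos 50° = 15.30
Leg 2 (002°, 30.9 mi): east 30.9 sin 2° = 1.08, north 30.9 cos 2° = 30.88
Leg 3 (258°, 28.3 mi): east 28.3 sin 258° = -27.68, north 28.3 cos 258° = -5.88
Net north component: 40.30 mi.

40.3 mi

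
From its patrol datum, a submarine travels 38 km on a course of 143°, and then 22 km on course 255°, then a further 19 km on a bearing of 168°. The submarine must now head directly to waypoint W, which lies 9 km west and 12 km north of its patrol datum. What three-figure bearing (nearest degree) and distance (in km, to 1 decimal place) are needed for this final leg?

Leg 1 (143°, 38 km): east 38 sin 143° = 22.87, north 38 cos 143° = -30.35
Leg 2 (255°, 22 km): east 22 sin 255° = -21.25, north 22 cos 255° = -5.69
Leg 3 (168°, 19 km): east 19 sin 168° = 3.95, north 19 cos 168° = -18.58
Current position: (5.57, -54.63). Target: (-9, 12). Remaining: Δeast = -14.57, Δnorth = 66.63.
Bearing = atan2(-14.57, 66.63) mod 360° = 347.67°; distance = √((-14.57)² + (66.63)²) = 68.201 km.

348°, 68.2 km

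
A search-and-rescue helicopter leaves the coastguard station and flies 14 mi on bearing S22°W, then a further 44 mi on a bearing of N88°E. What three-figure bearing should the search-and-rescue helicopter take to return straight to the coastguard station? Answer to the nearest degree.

Leg 1 (S22°W, 14 mi): east 14 sin 202° = -5.24, north 14 cos 202° = -12.98
Leg 2 (N88°E, 44 mi): east 44 sin 88° = 43.97, north 44 cos 88° = 1.54
Net displacement: 38.73 east, -11.44 north. Direction back to start is (-38.73, 11.44): bearing = atan2(-38.73, 11.44) mod 360° = 286.46° ≈ 286°.

286°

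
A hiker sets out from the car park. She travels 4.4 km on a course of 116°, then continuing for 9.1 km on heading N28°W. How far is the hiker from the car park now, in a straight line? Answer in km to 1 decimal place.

Leg 1 (116°, 4.4 km): east 4.4 sin 116° = 3.95, north 4.4 cos 116° = -1.93
Leg 2 (N28°W, 9.1 km): east 9.1 sin 332° = -4.27, north 9.1 cos 332° = 8.03
Net: -0.32 east, 6.11 north. Distance = √((-0.32)² + (6.11)²) = 6.114 km.

6.1 km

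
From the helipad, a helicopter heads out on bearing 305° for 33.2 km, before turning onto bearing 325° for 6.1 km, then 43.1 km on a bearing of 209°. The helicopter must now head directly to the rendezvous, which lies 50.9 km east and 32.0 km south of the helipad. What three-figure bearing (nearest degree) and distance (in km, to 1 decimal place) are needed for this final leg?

100°, 104.1 km

Leg 1 (305°, 33.2 km): east 33.2 sin 305° = -27.20, north 33.2 cos 305° = 19.04
Leg 2 (325°, 6.1 km): east 6.1 sin 325° = -3.50, north 6.1 cos 325° = 5.00
Leg 3 (209°, 43.1 km): east 43.1 sin 209° = -20.90, north 43.1 cos 209° = -37.70
Current position: (-51.59, -13.66). Target: (50.9, -32.0). Remaining: Δeast = 102.49, Δnorth = -18.34.
Bearing = atan2(102.49, -18.34) mod 360° = 100.15°; distance = √((102.49)² + (-18.34)²) = 104.119 km.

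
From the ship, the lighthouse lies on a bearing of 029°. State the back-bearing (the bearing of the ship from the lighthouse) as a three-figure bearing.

209°

Back-bearing = 029° + 180° = 209°.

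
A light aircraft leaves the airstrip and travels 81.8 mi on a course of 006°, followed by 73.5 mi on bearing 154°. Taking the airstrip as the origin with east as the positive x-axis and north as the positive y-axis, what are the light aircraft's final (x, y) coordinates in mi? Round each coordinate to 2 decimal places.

(40.77, 15.29)

Leg 1 (006°, 81.8 mi): east 81.8 sin 6° = 8.55, north 81.8 cos 6° = 81.35
Leg 2 (154°, 73.5 mi): east 73.5 sin 154° = 32.22, north 73.5 cos 154° = -66.06
Summing: 40.77 mi east, 15.29 mi north → (40.77, 15.29).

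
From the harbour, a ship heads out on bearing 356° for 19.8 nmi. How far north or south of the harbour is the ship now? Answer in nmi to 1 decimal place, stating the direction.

19.8 nmi north

Leg 1 (356°, 19.8 nmi): east 19.8 sin 356° = -1.38, north 19.8 cos 356° = 19.75
Net north component: 19.75 nmi.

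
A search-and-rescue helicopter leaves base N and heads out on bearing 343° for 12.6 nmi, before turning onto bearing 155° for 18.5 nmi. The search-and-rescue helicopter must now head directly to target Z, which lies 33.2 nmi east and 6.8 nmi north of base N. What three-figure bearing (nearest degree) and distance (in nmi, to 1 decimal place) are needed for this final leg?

068°, 31.3 nmi

Leg 1 (343°, 12.6 nmi): east 12.6 sin 343° = -3.68, north 12.6 cos 343° = 12.05
Leg 2 (155°, 18.5 nmi): east 18.5 sin 155° = 7.82, north 18.5 cos 155° = -16.77
Current position: (4.13, -4.72). Target: (33.2, 6.8). Remaining: Δeast = 29.07, Δnorth = 11.52.
Bearing = atan2(29.07, 11.52) mod 360° = 68.38°; distance = √((29.07)² + (11.52)²) = 31.264 nmi.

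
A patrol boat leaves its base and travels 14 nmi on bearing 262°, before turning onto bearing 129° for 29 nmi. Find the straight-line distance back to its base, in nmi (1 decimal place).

22.0 nmi

Leg 1 (262°, 14 nmi): east 14 sin 262° = -13.86, north 14 cos 262° = -1.95
Leg 2 (129°, 29 nmi): east 29 sin 129° = 22.54, north 29 cos 129° = -18.25
Net: 8.67 east, -20.20 north. Distance = √((8.67)² + (-20.20)²) = 21.982 nmi.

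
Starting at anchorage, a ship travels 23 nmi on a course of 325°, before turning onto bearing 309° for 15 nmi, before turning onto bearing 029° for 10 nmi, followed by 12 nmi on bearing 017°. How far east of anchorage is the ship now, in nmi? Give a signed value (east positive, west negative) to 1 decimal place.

-16.5 nmi

Leg 1 (325°, 23 nmi): east 23 sin 325° = -13.19, north 23 cos 325° = 18.84
Leg 2 (309°, 15 nmi): east 15 sin 309° = -11.66, north 15 cos 309° = 9.44
Leg 3 (029°, 10 nmi): east 10 sin 29° = 4.85, north 10 cos 29° = 8.75
Leg 4 (017°, 12 nmi): east 12 sin 17° = 3.51, north 12 cos 17° = 11.48
Net east component: -16.49 nmi.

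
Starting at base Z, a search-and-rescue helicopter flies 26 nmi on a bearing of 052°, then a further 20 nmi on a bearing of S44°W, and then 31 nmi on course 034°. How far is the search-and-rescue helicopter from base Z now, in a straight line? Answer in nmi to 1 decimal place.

36.3 nmi

Leg 1 (052°, 26 nmi): east 26 sin 52° = 20.49, north 26 cos 52° = 16.01
Leg 2 (S44°W, 20 nmi): east 20 sin 224° = -13.89, north 20 cos 224° = -14.39
Leg 3 (034°, 31 nmi): east 31 sin 34° = 17.33, north 31 cos 34° = 25.70
Net: 23.93 east, 27.32 north. Distance = √((23.93)² + (27.32)²) = 36.319 nmi.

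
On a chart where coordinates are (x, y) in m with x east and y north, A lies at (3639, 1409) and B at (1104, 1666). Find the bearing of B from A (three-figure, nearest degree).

276°

Δeast = 1104 − 3639 = -2535.00; Δnorth = 1666 − 1409 = 257.00.
Bearing = atan2(Δeast, Δnorth) mod 360° = 275.79° ≈ 276°.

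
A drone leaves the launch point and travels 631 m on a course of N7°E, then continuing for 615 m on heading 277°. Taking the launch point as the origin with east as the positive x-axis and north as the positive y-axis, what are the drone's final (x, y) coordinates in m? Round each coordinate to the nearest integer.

Leg 1 (N7°E, 631 m): east 631 sin 7° = 76.90, north 631 cos 7° = 626.30
Leg 2 (277°, 615 m): east 615 sin 277° = -610.42, north 615 cos 277° = 74.95
Summing: -533.52 m east, 701.25 m north → (-534, 701).

(-534, 701)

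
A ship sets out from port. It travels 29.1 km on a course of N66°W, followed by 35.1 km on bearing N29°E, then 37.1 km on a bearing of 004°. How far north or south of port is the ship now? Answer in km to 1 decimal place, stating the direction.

79.5 km north

Leg 1 (N66°W, 29.1 km): east 29.1 sin 294° = -26.58, north 29.1 cos 294° = 11.84
Leg 2 (N29°E, 35.1 km): east 35.1 sin 29° = 17.02, north 35.1 cos 29° = 30.70
Leg 3 (004°, 37.1 km): east 37.1 sin 4° = 2.59, north 37.1 cos 4° = 37.01
Net north component: 79.54 km.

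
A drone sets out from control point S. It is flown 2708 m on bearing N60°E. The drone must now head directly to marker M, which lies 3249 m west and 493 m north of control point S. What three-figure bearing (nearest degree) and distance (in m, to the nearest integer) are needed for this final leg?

Leg 1 (N60°E, 2708 m): east 2708 sin 60° = 2345.20, north 2708 cos 60° = 1354.00
Current position: (2345.20, 1354.00). Target: (-3249, 493). Remaining: Δeast = -5594.20, Δnorth = -861.00.
Bearing = atan2(-5594.20, -861.00) mod 360° = 261.25°; distance = √((-5594.20)² + (-861.00)²) = 5660.067 m.

261°, 5660 m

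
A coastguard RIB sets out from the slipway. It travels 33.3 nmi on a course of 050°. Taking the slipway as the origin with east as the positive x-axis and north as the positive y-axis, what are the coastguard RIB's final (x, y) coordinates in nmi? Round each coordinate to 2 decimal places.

Leg 1 (050°, 33.3 nmi): east 33.3 sin 50° = 25.51, north 33.3 cos 50° = 21.40
Summing: 25.51 nmi east, 21.40 nmi north → (25.51, 21.40).

(25.51, 21.40)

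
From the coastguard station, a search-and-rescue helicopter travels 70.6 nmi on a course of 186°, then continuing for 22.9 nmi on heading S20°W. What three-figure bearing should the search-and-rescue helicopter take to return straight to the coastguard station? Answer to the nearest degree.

Leg 1 (186°, 70.6 nmi): east 70.6 sin 186° = -7.38, north 70.6 cos 186° = -70.21
Leg 2 (S20°W, 22.9 nmi): east 22.9 sin 200° = -7.83, north 22.9 cos 200° = -21.52
Net displacement: -15.21 east, -91.73 north. Direction back to start is (15.21, 91.73): bearing = atan2(15.21, 91.73) mod 360° = 9.42° ≈ 009°.

009°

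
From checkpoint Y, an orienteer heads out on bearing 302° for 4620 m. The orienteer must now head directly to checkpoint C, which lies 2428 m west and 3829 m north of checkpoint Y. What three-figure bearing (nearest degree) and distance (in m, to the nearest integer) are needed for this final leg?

047°, 2031 m

Leg 1 (302°, 4620 m): east 4620 sin 302° = -3917.98, north 4620 cos 302° = 2448.23
Current position: (-3917.98, 2448.23). Target: (-2428, 3829). Remaining: Δeast = 1489.98, Δnorth = 1380.77.
Bearing = atan2(1489.98, 1380.77) mod 360° = 47.18°; distance = √((1489.98)² + (1380.77)²) = 2031.399 m.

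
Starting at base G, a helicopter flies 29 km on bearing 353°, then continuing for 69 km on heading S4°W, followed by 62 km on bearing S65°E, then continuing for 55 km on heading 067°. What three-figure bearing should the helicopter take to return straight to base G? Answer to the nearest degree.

294°

Leg 1 (353°, 29 km): east 29 sin 353° = -3.53, north 29 cos 353° = 28.78
Leg 2 (S4°W, 69 km): east 69 sin 184° = -4.81, north 69 cos 184° = -68.83
Leg 3 (S65°E, 62 km): east 62 sin 115° = 56.19, north 62 cos 115° = -26.20
Leg 4 (067°, 55 km): east 55 sin 67° = 50.63, north 55 cos 67° = 21.49
Net displacement: 98.47 east, -44.76 north. Direction back to start is (-98.47, 44.76): bearing = atan2(-98.47, 44.76) mod 360° = 294.44° ≈ 294°.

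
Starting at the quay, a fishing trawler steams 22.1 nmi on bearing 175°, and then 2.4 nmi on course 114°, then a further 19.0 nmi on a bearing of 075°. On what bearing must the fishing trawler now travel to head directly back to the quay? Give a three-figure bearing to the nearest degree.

Leg 1 (175°, 22.1 nmi): east 22.1 sin 175° = 1.93, north 22.1 cos 175° = -22.02
Leg 2 (114°, 2.4 nmi): east 2.4 sin 114° = 2.19, north 2.4 cos 114° = -0.98
Leg 3 (075°, 19.0 nmi): east 19.0 sin 75° = 18.35, north 19.0 cos 75° = 4.92
Net displacement: 22.47 east, -18.07 north. Direction back to start is (-22.47, 18.07): bearing = atan2(-22.47, 18.07) mod 360° = 308.81° ≈ 309°.

309°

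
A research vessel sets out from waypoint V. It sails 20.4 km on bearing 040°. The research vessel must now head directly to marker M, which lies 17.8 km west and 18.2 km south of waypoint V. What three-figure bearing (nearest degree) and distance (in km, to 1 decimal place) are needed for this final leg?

Leg 1 (040°, 20.4 km): east 20.4 sin 40° = 13.11, north 20.4 cos 40° = 15.63
Current position: (13.11, 15.63). Target: (-17.8, -18.2). Remaining: Δeast = -30.91, Δnorth = -33.83.
Bearing = atan2(-30.91, -33.83) mod 360° = 222.42°; distance = √((-30.91)² + (-33.83)²) = 45.825 km.

222°, 45.8 km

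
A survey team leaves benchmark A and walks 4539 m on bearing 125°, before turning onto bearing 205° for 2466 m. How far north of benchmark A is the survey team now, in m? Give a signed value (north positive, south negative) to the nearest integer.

Leg 1 (125°, 4539 m): east 4539 sin 125° = 3718.13, north 4539 cos 125° = -2603.46
Leg 2 (205°, 2466 m): east 2466 sin 205° = -1042.18, north 2466 cos 205° = -2234.96
Net north component: -4838.42 m.

-4838 m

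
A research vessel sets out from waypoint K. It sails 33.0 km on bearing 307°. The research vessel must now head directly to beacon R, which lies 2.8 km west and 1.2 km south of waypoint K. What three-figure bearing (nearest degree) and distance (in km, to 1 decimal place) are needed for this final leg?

Leg 1 (307°, 33.0 km): east 33.0 sin 307° = -26.35, north 33.0 cos 307° = 19.86
Current position: (-26.35, 19.86). Target: (-2.8, -1.2). Remaining: Δeast = 23.55, Δnorth = -21.06.
Bearing = atan2(23.55, -21.06) mod 360° = 131.80°; distance = √((23.55)² + (-21.06)²) = 31.597 km.

132°, 31.6 km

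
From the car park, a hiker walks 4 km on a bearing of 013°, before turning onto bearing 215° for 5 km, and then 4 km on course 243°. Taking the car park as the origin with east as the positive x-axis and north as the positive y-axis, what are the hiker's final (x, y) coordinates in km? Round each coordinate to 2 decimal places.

Leg 1 (013°, 4 km): east 4 sin 13° = 0.90, north 4 cos 13° = 3.90
Leg 2 (215°, 5 km): east 5 sin 215° = -2.87, north 5 cos 215° = -4.10
Leg 3 (243°, 4 km): east 4 sin 243° = -3.56, north 4 cos 243° = -1.82
Summing: -5.53 km east, -2.01 km north → (-5.53, -2.01).

(-5.53, -2.01)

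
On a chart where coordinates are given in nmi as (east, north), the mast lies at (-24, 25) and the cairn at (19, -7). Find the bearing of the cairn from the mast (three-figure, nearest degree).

127°

Δeast = 19 − -24 = 43.00; Δnorth = -7 − 25 = -32.00.
Bearing = atan2(Δeast, Δnorth) mod 360° = 126.66° ≈ 127°.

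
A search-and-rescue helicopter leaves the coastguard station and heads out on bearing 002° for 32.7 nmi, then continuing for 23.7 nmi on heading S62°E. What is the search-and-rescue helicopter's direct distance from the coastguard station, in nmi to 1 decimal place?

30.8 nmi

Leg 1 (002°, 32.7 nmi): east 32.7 sin 2° = 1.14, north 32.7 cos 2° = 32.68
Leg 2 (S62°E, 23.7 nmi): east 23.7 sin 118° = 20.93, north 23.7 cos 118° = -11.13
Net: 22.07 east, 21.55 north. Distance = √((22.07)² + (21.55)²) = 30.847 nmi.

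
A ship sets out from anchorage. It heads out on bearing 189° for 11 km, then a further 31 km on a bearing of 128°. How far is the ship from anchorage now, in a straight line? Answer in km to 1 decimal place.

Leg 1 (189°, 11 km): east 11 sin 189° = -1.72, north 11 cos 189° = -10.86
Leg 2 (128°, 31 km): east 31 sin 128° = 24.43, north 31 cos 128° = -19.09
Net: 22.71 east, -29.95 north. Distance = √((22.71)² + (-29.95)²) = 37.585 km.

37.6 km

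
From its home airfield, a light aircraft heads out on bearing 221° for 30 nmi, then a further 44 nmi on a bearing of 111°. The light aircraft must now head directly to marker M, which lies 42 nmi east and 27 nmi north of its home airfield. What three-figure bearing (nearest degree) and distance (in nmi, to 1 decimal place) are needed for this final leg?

Leg 1 (221°, 30 nmi): east 30 sin 221° = -19.68, north 30 cos 221° = -22.64
Leg 2 (111°, 44 nmi): east 44 sin 111° = 41.08, north 44 cos 111° = -15.77
Current position: (21.40, -38.41). Target: (42, 27). Remaining: Δeast = 20.60, Δnorth = 65.41.
Bearing = atan2(20.60, 65.41) mod 360° = 17.48°; distance = √((20.60)² + (65.41)²) = 68.578 nmi.

017°, 68.6 nmi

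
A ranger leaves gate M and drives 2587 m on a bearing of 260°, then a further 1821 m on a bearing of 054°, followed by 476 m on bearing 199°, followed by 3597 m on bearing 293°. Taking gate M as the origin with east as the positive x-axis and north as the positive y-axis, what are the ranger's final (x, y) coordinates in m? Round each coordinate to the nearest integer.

Leg 1 (260°, 2587 m): east 2587 sin 260° = -2547.70, north 2587 cos 260° = -449.23
Leg 2 (054°, 1821 m): east 1821 sin 54° = 1473.22, north 1821 cos 54° = 1070.36
Leg 3 (199°, 476 m): east 476 sin 199° = -154.97, north 476 cos 199° = -450.07
Leg 4 (293°, 3597 m): east 3597 sin 293° = -3311.06, north 3597 cos 293° = 1405.46
Summing: -4540.50 m east, 1576.52 m north → (-4541, 1577).

(-4541, 1577)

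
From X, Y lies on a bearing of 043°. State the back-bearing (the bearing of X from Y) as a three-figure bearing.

223°

Back-bearing = 043° + 180° = 223°.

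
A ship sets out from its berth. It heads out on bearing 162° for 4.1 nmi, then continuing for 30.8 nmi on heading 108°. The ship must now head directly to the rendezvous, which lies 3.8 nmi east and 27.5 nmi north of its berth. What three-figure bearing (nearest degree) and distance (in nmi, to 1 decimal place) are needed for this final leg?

327°, 48.9 nmi

Leg 1 (162°, 4.1 nmi): east 4.1 sin 162° = 1.27, north 4.1 cos 162° = -3.90
Leg 2 (108°, 30.8 nmi): east 30.8 sin 108° = 29.29, north 30.8 cos 108° = -9.52
Current position: (30.56, -13.42). Target: (3.8, 27.5). Remaining: Δeast = -26.76, Δnorth = 40.92.
Bearing = atan2(-26.76, 40.92) mod 360° = 326.82°; distance = √((-26.76)² + (40.92)²) = 48.890 nmi.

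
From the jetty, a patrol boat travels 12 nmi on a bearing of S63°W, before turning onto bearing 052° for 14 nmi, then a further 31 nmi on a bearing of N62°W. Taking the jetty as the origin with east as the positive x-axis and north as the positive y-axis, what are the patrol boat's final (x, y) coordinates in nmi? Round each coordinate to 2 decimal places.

Leg 1 (S63°W, 12 nmi): east 12 sin 243° = -10.69, north 12 cos 243° = -5.45
Leg 2 (052°, 14 nmi): east 14 sin 52° = 11.03, north 14 cos 52° = 8.62
Leg 3 (N62°W, 31 nmi): east 31 sin 298° = -27.37, north 31 cos 298° = 14.55
Summing: -27.03 nmi east, 17.72 nmi north → (-27.03, 17.72).

(-27.03, 17.72)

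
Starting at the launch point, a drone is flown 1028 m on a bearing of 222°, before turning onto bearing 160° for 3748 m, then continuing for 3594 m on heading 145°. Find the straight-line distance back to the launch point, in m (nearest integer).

7702 m

Leg 1 (222°, 1028 m): east 1028 sin 222° = -687.87, north 1028 cos 222° = -763.95
Leg 2 (160°, 3748 m): east 3748 sin 160° = 1281.89, north 3748 cos 160° = -3521.97
Leg 3 (145°, 3594 m): east 3594 sin 145° = 2061.43, north 3594 cos 145° = -2944.03
Net: 2655.46 east, -7229.95 north. Distance = √((2655.46)² + (-7229.95)²) = 7702.187 m.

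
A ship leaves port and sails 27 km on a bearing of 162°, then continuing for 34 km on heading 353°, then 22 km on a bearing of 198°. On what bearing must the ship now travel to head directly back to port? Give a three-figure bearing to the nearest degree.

011°

Leg 1 (162°, 27 km): east 27 sin 162° = 8.34, north 27 cos 162° = -25.68
Leg 2 (353°, 34 km): east 34 sin 353° = -4.14, north 34 cos 353° = 33.75
Leg 3 (198°, 22 km): east 22 sin 198° = -6.80, north 22 cos 198° = -20.92
Net displacement: -2.60 east, -12.86 north. Direction back to start is (2.60, 12.86): bearing = atan2(2.60, 12.86) mod 360° = 11.43° ≈ 011°.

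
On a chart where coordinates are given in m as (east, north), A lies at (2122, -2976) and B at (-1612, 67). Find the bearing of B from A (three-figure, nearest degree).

Δeast = -1612 − 2122 = -3734.00; Δnorth = 67 − -2976 = 3043.00.
Bearing = atan2(Δeast, Δnorth) mod 360° = 309.18° ≈ 309°.

309°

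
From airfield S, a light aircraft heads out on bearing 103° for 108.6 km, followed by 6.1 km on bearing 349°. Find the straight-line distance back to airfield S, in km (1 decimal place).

Leg 1 (103°, 108.6 km): east 108.6 sin 103° = 105.82, north 108.6 cos 103° = -24.43
Leg 2 (349°, 6.1 km): east 6.1 sin 349° = -1.16, north 6.1 cos 349° = 5.99
Net: 104.65 east, -18.44 north. Distance = √((104.65)² + (-18.44)²) = 106.265 km.

106.3 km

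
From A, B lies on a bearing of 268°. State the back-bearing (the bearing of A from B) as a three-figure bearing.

Back-bearing = 268° − 180° = 088°.

088°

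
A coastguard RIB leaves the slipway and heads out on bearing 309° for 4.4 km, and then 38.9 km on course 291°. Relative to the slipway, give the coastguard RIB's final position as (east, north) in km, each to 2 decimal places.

(-39.74, 16.71)

Leg 1 (309°, 4.4 km): east 4.4 sin 309° = -3.42, north 4.4 cos 309° = 2.77
Leg 2 (291°, 38.9 km): east 38.9 sin 291° = -36.32, north 38.9 cos 291° = 13.94
Summing: -39.74 km east, 16.71 km north → (-39.74, 16.71).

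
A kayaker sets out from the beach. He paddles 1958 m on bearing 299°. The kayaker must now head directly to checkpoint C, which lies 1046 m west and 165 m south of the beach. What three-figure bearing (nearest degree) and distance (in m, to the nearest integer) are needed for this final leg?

149°, 1298 m

Leg 1 (299°, 1958 m): east 1958 sin 299° = -1712.51, north 1958 cos 299° = 949.26
Current position: (-1712.51, 949.26). Target: (-1046, -165). Remaining: Δeast = 666.51, Δnorth = -1114.26.
Bearing = atan2(666.51, -1114.26) mod 360° = 149.11°; distance = √((666.51)² + (-1114.26)²) = 1298.383 m.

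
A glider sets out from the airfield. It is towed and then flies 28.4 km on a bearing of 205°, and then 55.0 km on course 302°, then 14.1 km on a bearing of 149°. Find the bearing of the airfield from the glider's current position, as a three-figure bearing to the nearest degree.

Leg 1 (205°, 28.4 km): east 28.4 sin 205° = -12.00, north 28.4 cos 205° = -25.74
Leg 2 (302°, 55.0 km): east 55.0 sin 302° = -46.64, north 55.0 cos 302° = 29.15
Leg 3 (149°, 14.1 km): east 14.1 sin 149° = 7.26, north 14.1 cos 149° = -12.09
Net displacement: -51.38 east, -8.68 north. Direction back to start is (51.38, 8.68): bearing = atan2(51.38, 8.68) mod 360° = 80.41° ≈ 080°.

080°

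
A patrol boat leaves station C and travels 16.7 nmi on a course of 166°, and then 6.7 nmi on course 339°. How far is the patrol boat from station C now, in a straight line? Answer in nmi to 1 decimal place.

10.1 nmi

Leg 1 (166°, 16.7 nmi): east 16.7 sin 166° = 4.04, north 16.7 cos 166° = -16.20
Leg 2 (339°, 6.7 nmi): east 6.7 sin 339° = -2.40, north 6.7 cos 339° = 6.25
Net: 1.64 east, -9.95 north. Distance = √((1.64)² + (-9.95)²) = 10.083 nmi.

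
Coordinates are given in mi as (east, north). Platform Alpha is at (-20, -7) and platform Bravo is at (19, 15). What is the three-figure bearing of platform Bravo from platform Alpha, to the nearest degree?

061°

Δeast = 19 − -20 = 39.00; Δnorth = 15 − -7 = 22.00.
Bearing = atan2(Δeast, Δnorth) mod 360° = 60.57° ≈ 061°.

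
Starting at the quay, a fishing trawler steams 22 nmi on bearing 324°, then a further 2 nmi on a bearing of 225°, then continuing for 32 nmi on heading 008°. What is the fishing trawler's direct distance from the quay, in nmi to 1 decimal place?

Leg 1 (324°, 22 nmi): east 22 sin 324° = -12.93, north 22 cos 324° = 17.80
Leg 2 (225°, 2 nmi): east 2 sin 225° = -1.41, north 2 cos 225° = -1.41
Leg 3 (008°, 32 nmi): east 32 sin 8° = 4.45, north 32 cos 8° = 31.69
Net: -9.89 east, 48.07 north. Distance = √((-9.89)² + (48.07)²) = 49.080 nmi.

49.1 nmi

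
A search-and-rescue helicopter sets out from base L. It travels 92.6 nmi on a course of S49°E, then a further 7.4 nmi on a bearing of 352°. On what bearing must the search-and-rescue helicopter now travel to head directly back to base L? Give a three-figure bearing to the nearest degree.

308°

Leg 1 (S49°E, 92.6 nmi): east 92.6 sin 131° = 69.89, north 92.6 cos 131° = -60.75
Leg 2 (352°, 7.4 nmi): east 7.4 sin 352° = -1.03, north 7.4 cos 352° = 7.33
Net displacement: 68.86 east, -53.42 north. Direction back to start is (-68.86, 53.42): bearing = atan2(-68.86, 53.42) mod 360° = 307.81° ≈ 308°.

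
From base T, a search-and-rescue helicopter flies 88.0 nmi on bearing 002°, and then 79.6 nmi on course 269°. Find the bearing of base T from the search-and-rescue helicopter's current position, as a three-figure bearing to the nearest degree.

139°

Leg 1 (002°, 88.0 nmi): east 88.0 sin 2° = 3.07, north 88.0 cos 2° = 87.95
Leg 2 (269°, 79.6 nmi): east 79.6 sin 269° = -79.59, north 79.6 cos 269° = -1.39
Net displacement: -76.52 east, 86.56 north. Direction back to start is (76.52, -86.56): bearing = atan2(76.52, -86.56) mod 360° = 138.52° ≈ 139°.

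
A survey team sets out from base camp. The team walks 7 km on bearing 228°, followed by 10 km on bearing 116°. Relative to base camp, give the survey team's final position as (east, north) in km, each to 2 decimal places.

(3.79, -9.07)

Leg 1 (228°, 7 km): east 7 sin 228° = -5.20, north 7 cos 228° = -4.68
Leg 2 (116°, 10 km): east 10 sin 116° = 8.99, north 10 cos 116° = -4.38
Summing: 3.79 km east, -9.07 km north → (3.79, -9.07).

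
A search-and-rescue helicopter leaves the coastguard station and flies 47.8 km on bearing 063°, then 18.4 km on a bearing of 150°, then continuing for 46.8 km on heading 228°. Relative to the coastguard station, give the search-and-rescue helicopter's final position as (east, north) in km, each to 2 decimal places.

(17.01, -25.55)

Leg 1 (063°, 47.8 km): east 47.8 sin 63° = 42.59, north 47.8 cos 63° = 21.70
Leg 2 (150°, 18.4 km): east 18.4 sin 150° = 9.20, north 18.4 cos 150° = -15.93
Leg 3 (228°, 46.8 km): east 46.8 sin 228° = -34.78, north 46.8 cos 228° = -31.32
Summing: 17.01 km east, -25.55 km north → (17.01, -25.55).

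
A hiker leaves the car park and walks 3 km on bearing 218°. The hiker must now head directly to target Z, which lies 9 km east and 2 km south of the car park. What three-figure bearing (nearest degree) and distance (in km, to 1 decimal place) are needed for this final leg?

088°, 10.9 km

Leg 1 (218°, 3 km): east 3 sin 218° = -1.85, north 3 cos 218° = -2.36
Current position: (-1.85, -2.36). Target: (9, -2). Remaining: Δeast = 10.85, Δnorth = 0.36.
Bearing = atan2(10.85, 0.36) mod 360° = 88.08°; distance = √((10.85)² + (0.36)²) = 10.853 km.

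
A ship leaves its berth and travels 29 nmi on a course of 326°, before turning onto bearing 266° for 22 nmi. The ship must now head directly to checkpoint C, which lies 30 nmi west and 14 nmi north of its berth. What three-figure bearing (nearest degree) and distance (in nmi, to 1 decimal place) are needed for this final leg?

Leg 1 (326°, 29 nmi): east 29 sin 326° = -16.22, north 29 cos 326° = 24.04
Leg 2 (266°, 22 nmi): east 22 sin 266° = -21.95, north 22 cos 266° = -1.53
Current position: (-38.16, 22.51). Target: (-30, 14). Remaining: Δeast = 8.16, Δnorth = -8.51.
Bearing = atan2(8.16, -8.51) mod 360° = 136.18°; distance = √((8.16)² + (-8.51)²) = 11.790 nmi.

136°, 11.8 nmi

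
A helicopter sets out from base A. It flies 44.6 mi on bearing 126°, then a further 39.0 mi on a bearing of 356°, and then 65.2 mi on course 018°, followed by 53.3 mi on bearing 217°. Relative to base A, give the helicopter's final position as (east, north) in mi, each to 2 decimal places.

Leg 1 (126°, 44.6 mi): east 44.6 sin 126° = 36.08, north 44.6 cos 126° = -26.22
Leg 2 (356°, 39.0 mi): east 39.0 sin 356° = -2.72, north 39.0 cos 356° = 38.90
Leg 3 (018°, 65.2 mi): east 65.2 sin 18° = 20.15, north 65.2 cos 18° = 62.01
Leg 4 (217°, 53.3 mi): east 53.3 sin 217° = -32.08, north 53.3 cos 217° = -42.57
Summing: 21.43 mi east, 32.13 mi north → (21.43, 32.13).

(21.43, 32.13)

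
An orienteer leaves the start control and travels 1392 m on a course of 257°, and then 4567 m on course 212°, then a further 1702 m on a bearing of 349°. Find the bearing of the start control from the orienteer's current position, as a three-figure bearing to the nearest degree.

058°

Leg 1 (257°, 1392 m): east 1392 sin 257° = -1356.32, north 1392 cos 257° = -313.13
Leg 2 (212°, 4567 m): east 4567 sin 212° = -2420.14, north 4567 cos 212° = -3873.04
Leg 3 (349°, 1702 m): east 1702 sin 349° = -324.76, north 1702 cos 349° = 1670.73
Net displacement: -4101.22 east, -2515.44 north. Direction back to start is (4101.22, 2515.44): bearing = atan2(4101.22, 2515.44) mod 360° = 58.48° ≈ 058°.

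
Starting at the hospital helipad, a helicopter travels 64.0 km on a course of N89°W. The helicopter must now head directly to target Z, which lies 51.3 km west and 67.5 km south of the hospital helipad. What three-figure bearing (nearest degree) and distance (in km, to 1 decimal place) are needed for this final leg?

Leg 1 (N89°W, 64.0 km): east 64.0 sin 271° = -63.99, north 64.0 cos 271° = 1.12
Current position: (-63.99, 1.12). Target: (-51.3, -67.5). Remaining: Δeast = 12.69, Δnorth = -68.62.
Bearing = atan2(12.69, -68.62) mod 360° = 169.52°; distance = √((12.69)² + (-68.62)²) = 69.781 km.

170°, 69.8 km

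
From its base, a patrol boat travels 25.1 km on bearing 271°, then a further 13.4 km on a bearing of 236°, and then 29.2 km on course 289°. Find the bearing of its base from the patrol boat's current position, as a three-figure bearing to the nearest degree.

Leg 1 (271°, 25.1 km): east 25.1 sin 271° = -25.10, north 25.1 cos 271° = 0.44
Leg 2 (236°, 13.4 km): east 13.4 sin 236° = -11.11, north 13.4 cos 236° = -7.49
Leg 3 (289°, 29.2 km): east 29.2 sin 289° = -27.61, north 29.2 cos 289° = 9.51
Net displacement: -63.81 east, 2.45 north. Direction back to start is (63.81, -2.45): bearing = atan2(63.81, -2.45) mod 360° = 92.20° ≈ 092°.

092°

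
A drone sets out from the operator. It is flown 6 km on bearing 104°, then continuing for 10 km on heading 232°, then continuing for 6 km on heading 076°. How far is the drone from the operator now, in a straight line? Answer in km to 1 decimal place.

Leg 1 (104°, 6 km): east 6 sin 104° = 5.82, north 6 cos 104° = -1.45
Leg 2 (232°, 10 km): east 10 sin 232° = -7.88, north 10 cos 232° = -6.16
Leg 3 (076°, 6 km): east 6 sin 76° = 5.82, north 6 cos 76° = 1.45
Net: 3.76 east, -6.16 north. Distance = √((3.76)² + (-6.16)²) = 7.216 km.

7.2 km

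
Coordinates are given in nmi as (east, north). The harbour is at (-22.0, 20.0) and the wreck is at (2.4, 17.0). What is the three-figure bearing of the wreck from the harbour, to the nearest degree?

Δeast = 2.4 − -22.0 = 24.40; Δnorth = 17.0 − 20.0 = -3.00.
Bearing = atan2(Δeast, Δnorth) mod 360° = 97.01° ≈ 097°.

097°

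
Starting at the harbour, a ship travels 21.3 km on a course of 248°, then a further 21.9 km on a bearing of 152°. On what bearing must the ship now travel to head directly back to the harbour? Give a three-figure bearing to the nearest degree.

Leg 1 (248°, 21.3 km): east 21.3 sin 248° = -19.75, north 21.3 cos 248° = -7.98
Leg 2 (152°, 21.9 km): east 21.9 sin 152° = 10.28, north 21.9 cos 152° = -19.34
Net displacement: -9.47 east, -27.32 north. Direction back to start is (9.47, 27.32): bearing = atan2(9.47, 27.32) mod 360° = 19.12° ≈ 019°.

019°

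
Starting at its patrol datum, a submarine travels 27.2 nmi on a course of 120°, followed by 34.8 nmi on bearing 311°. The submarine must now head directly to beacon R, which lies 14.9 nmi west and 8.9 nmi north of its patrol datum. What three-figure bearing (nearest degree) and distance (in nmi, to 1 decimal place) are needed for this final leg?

268°, 12.2 nmi

Leg 1 (120°, 27.2 nmi): east 27.2 sin 120° = 23.56, north 27.2 cos 120° = -13.60
Leg 2 (311°, 34.8 nmi): east 34.8 sin 311° = -26.26, north 34.8 cos 311° = 22.83
Current position: (-2.71, 9.23). Target: (-14.9, 8.9). Remaining: Δeast = -12.19, Δnorth = -0.33.
Bearing = atan2(-12.19, -0.33) mod 360° = 268.45°; distance = √((-12.19)² + (-0.33)²) = 12.196 nmi.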